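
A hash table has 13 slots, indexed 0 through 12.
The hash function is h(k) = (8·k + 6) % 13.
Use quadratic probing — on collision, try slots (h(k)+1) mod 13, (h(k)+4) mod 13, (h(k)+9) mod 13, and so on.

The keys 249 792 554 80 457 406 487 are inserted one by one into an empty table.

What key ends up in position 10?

80

249: h=9 → slot 9
792: h=11 → slot 11
554: h=5 → slot 5
80: h=9, probe 9,10 → slot 10
457: h=9, probe 9,10,0 → slot 0
406: h=4 → slot 4
487: h=2 → slot 2
Table: [457, —, 487, —, 406, 554, —, —, —, 249, 80, 792, —]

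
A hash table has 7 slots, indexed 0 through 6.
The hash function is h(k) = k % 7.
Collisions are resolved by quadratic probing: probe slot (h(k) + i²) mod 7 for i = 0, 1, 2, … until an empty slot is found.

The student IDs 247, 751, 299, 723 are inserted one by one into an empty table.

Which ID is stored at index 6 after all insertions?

723

247 hashes to 2; slot 2 is free → place at 2.
751 hashes to 2; 2 taken → place at 3.
299 hashes to 5; slot 5 is free → place at 5.
723 hashes to 2; 2,3 taken → place at 6.
Table: [_, _, 247, 751, _, 299, 723]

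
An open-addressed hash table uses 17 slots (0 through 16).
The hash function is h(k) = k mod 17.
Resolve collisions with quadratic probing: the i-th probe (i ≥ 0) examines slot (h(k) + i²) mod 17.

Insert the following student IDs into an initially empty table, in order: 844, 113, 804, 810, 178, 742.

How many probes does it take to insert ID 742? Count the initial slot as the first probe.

Insert 844: h=11, slot 11 empty → index 11.
Insert 113: h=11, slot 11 occupied → index 12.
Insert 804: h=5, slot 5 empty → index 5.
Insert 810: h=11, slots 11,12 occupied → index 15.
Insert 178: h=8, slot 8 empty → index 8.
Insert 742: h=11, slots 11,12,15 occupied → index 3.
Table: [-, -, -, 742, -, 804, -, -, 178, -, -, 844, 113, -, -, 810, -]

4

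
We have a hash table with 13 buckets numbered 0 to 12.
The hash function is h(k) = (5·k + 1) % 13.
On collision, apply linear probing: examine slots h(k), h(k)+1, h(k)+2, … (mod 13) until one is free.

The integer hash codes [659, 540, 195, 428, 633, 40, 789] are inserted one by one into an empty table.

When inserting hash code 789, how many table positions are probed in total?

5

659 hashes to 7; slot 7 is free => place at 7.
540 hashes to 10; slot 10 is free => place at 10.
195 hashes to 1; slot 1 is free => place at 1.
428 hashes to 9; slot 9 is free => place at 9.
633 hashes to 7; 7 taken => place at 8.
40 hashes to 6; slot 6 is free => place at 6.
789 hashes to 7; 7,8,9,10 taken => place at 11.
Table: [., 195, ., ., ., ., 40, 659, 633, 428, 540, 789, .]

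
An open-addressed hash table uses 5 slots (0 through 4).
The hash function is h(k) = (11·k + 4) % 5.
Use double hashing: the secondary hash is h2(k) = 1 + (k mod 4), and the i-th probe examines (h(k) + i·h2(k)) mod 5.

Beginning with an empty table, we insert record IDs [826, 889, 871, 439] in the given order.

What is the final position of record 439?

Insert 826: h=0, slot 0 empty -> index 0.
Insert 889: h=3, slot 3 empty -> index 3.
Insert 871: h=0, h2=4, slot 0 occupied -> index 4.
Insert 439: h=3, h2=4, slot 3 occupied -> index 2.
Table: [826, ∅, 439, 889, 871]

2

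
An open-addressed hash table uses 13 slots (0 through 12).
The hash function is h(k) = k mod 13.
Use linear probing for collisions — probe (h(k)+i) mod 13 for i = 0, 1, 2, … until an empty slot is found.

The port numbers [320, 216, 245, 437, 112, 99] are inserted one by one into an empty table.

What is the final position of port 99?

320: h=8 -> slot 8
216: h=8, probe 8,9 -> slot 9
245: h=11 -> slot 11
437: h=8, probe 8,9,10 -> slot 10
112: h=8, probe 8,9,10,11,12 -> slot 12
99: h=8, probe 8,9,10,11,12,0 -> slot 0
Table: [99, _, _, _, _, _, _, _, 320, 216, 437, 245, 112]

0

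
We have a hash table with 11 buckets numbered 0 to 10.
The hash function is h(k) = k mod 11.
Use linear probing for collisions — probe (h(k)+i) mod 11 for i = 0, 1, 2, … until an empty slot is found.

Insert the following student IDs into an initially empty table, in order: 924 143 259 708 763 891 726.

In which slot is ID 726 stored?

3

924 hashes to 0; slot 0 is free → place at 0.
143 hashes to 0; 0 taken → place at 1.
259 hashes to 6; slot 6 is free → place at 6.
708 hashes to 4; slot 4 is free → place at 4.
763 hashes to 4; 4 taken → place at 5.
891 hashes to 0; 0,1 taken → place at 2.
726 hashes to 0; 0,1,2 taken → place at 3.
Table: [924, 143, 891, 726, 708, 763, 259, —, —, —, —]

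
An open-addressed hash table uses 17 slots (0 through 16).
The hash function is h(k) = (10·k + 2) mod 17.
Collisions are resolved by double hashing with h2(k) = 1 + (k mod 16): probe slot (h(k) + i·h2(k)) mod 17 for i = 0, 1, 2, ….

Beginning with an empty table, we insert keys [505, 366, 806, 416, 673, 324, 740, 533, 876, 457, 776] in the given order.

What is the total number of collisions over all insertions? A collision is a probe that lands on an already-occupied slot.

Insert 505: h=3, slot 3 empty → index 3.
Insert 366: h=7, slot 7 empty → index 7.
Insert 806: h=4, slot 4 empty → index 4.
Insert 416: h=14, slot 14 empty → index 14.
Insert 673: h=0, slot 0 empty → index 0.
Insert 324: h=12, slot 12 empty → index 12.
Insert 740: h=7, h2=5, slots 7,12,0 occupied → index 5.
Insert 533: h=11, slot 11 empty → index 11.
Insert 876: h=7, h2=13, slots 7,3 occupied → index 16.
Insert 457: h=16, h2=10, slot 16 occupied → index 9.
Insert 776: h=10, slot 10 empty → index 10.
Table: [673, -, -, 505, 806, 740, -, 366, -, 457, 776, 533, 324, -, 416, -, 876]

6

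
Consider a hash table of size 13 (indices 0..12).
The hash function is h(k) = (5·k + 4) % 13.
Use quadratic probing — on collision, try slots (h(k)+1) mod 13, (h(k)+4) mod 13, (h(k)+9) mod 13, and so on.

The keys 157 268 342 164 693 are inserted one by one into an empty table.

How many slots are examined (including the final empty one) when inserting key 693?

157: h=9 -> slot 9
268: h=5 -> slot 5
342: h=11 -> slot 11
164: h=5, probe 5,6 -> slot 6
693: h=11, probe 11,12 -> slot 12
Table: [-, -, -, -, -, 268, 164, -, -, 157, -, 342, 693]

2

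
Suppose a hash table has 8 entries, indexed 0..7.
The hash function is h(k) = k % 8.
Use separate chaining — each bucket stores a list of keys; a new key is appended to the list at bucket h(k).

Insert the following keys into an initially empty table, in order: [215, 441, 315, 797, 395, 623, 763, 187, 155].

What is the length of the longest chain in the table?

215 -> bucket 7
441 -> bucket 1
315 -> bucket 3
797 -> bucket 5
395 -> bucket 3 (collision)
623 -> bucket 7 (collision)
763 -> bucket 3 (collision)
187 -> bucket 3 (collision)
155 -> bucket 3 (collision)
Final buckets:
0: -
1: 441
2: -
3: 315 -> 395 -> 763 -> 187 -> 155
4: -
5: 797
6: -
7: 215 -> 623

5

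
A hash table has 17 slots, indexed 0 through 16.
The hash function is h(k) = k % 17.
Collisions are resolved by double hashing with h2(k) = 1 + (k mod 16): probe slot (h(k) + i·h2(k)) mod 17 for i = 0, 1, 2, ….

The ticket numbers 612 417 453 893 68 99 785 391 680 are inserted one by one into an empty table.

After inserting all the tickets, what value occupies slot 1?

Insert 612: h=0, slot 0 empty → index 0.
Insert 417: h=9, slot 9 empty → index 9.
Insert 453: h=11, slot 11 empty → index 11.
Insert 893: h=9, h2=14, slot 9 occupied → index 6.
Insert 68: h=0, h2=5, slot 0 occupied → index 5.
Insert 99: h=14, slot 14 empty → index 14.
Insert 785: h=3, slot 3 empty → index 3.
Insert 391: h=0, h2=8, slot 0 occupied → index 8.
Insert 680: h=0, h2=9, slots 0,9 occupied → index 1.
Table: [612, 680, ., 785, ., 68, 893, ., 391, 417, ., 453, ., ., 99, ., .]

680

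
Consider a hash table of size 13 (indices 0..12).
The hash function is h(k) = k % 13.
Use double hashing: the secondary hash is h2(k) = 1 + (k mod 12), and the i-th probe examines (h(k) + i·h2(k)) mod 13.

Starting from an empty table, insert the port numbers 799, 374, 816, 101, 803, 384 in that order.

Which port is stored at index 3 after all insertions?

101

799: h=6 => slot 6
374: h=10 => slot 10
816: h=10, h2=1, probe 10,11 => slot 11
101: h=10, h2=6, probe 10,3 => slot 3
803: h=10, h2=12, probe 10,9 => slot 9
384: h=7 => slot 7
Table: [., ., ., 101, ., ., 799, 384, ., 803, 374, 816, .]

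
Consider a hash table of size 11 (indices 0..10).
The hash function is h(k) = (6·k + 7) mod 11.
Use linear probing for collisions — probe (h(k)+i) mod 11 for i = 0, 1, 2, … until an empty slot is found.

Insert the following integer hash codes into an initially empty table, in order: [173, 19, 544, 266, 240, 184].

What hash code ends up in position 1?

173: h=0 -> slot 0
19: h=0, probe 0,1 -> slot 1
544: h=4 -> slot 4
266: h=8 -> slot 8
240: h=6 -> slot 6
184: h=0, probe 0,1,2 -> slot 2
Table: [173, 19, 184, ., 544, ., 240, ., 266, ., .]

19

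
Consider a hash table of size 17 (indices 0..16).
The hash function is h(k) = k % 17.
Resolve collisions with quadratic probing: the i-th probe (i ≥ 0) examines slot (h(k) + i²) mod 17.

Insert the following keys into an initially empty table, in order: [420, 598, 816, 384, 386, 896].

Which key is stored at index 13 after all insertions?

386

Insert 420: h=12, slot 12 empty => index 12.
Insert 598: h=3, slot 3 empty => index 3.
Insert 816: h=0, slot 0 empty => index 0.
Insert 384: h=10, slot 10 empty => index 10.
Insert 386: h=12, slot 12 occupied => index 13.
Insert 896: h=12, slots 12,13 occupied => index 16.
Table: [816, -, -, 598, -, -, -, -, -, -, 384, -, 420, 386, -, -, 896]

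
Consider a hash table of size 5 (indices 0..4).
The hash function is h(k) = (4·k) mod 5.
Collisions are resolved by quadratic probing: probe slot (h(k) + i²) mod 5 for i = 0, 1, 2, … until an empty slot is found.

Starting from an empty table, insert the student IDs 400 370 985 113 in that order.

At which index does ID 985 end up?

Insert 400: h=0, slot 0 empty -> index 0.
Insert 370: h=0, slot 0 occupied -> index 1.
Insert 985: h=0, slots 0,1 occupied -> index 4.
Insert 113: h=2, slot 2 empty -> index 2.
Table: [400, 370, 113, ∅, 985]

4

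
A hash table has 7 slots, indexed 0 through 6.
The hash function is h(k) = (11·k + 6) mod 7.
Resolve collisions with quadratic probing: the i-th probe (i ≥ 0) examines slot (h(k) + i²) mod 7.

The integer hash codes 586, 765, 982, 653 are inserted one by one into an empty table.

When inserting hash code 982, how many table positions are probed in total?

586: h=5 -> slot 5
765: h=0 -> slot 0
982: h=0, probe 0,1 -> slot 1
653: h=0, probe 0,1,4 -> slot 4
Table: [765, 982, ∅, ∅, 653, 586, ∅]

2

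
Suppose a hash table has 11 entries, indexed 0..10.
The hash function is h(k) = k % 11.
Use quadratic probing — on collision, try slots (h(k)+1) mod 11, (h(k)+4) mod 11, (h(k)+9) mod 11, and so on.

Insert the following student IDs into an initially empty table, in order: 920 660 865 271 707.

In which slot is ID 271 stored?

Insert 920: h=7, slot 7 empty -> index 7.
Insert 660: h=0, slot 0 empty -> index 0.
Insert 865: h=7, slot 7 occupied -> index 8.
Insert 271: h=7, slots 7,8,0 occupied -> index 5.
Insert 707: h=3, slot 3 empty -> index 3.
Table: [660, _, _, 707, _, 271, _, 920, 865, _, _]

5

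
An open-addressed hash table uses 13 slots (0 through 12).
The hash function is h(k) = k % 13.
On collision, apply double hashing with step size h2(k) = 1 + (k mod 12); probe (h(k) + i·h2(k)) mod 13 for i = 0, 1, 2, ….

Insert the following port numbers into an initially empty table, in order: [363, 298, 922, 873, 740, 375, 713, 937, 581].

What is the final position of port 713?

3

363: h=12 -> slot 12
298: h=12, h2=11, probe 12,10 -> slot 10
922: h=12, h2=11, probe 12,10,8 -> slot 8
873: h=2 -> slot 2
740: h=12, h2=9, probe 12,8,4 -> slot 4
375: h=11 -> slot 11
713: h=11, h2=6, probe 11,4,10,3 -> slot 3
937: h=1 -> slot 1
581: h=9 -> slot 9
Table: [., 937, 873, 713, 740, ., ., ., 922, 581, 298, 375, 363]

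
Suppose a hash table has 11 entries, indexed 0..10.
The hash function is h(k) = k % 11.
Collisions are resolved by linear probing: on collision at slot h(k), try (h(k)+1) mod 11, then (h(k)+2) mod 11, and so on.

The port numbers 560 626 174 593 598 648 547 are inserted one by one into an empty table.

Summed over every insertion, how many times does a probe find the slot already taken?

Insert 560: h=10, slot 10 empty => index 10.
Insert 626: h=10, slot 10 occupied => index 0.
Insert 174: h=9, slot 9 empty => index 9.
Insert 593: h=10, slots 10,0 occupied => index 1.
Insert 598: h=4, slot 4 empty => index 4.
Insert 648: h=10, slots 10,0,1 occupied => index 2.
Insert 547: h=8, slot 8 empty => index 8.
Table: [626, 593, 648, _, 598, _, _, _, 547, 174, 560]

6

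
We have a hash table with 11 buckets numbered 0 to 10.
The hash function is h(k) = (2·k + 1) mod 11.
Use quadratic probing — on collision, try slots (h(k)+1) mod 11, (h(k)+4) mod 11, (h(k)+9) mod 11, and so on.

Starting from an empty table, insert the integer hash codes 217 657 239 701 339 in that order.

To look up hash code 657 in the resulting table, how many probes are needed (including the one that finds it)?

217 hashes to 6; slot 6 is free => place at 6.
657 hashes to 6; 6 taken => place at 7.
239 hashes to 6; 6,7 taken => place at 10.
701 hashes to 6; 6,7,10 taken => place at 4.
339 hashes to 8; slot 8 is free => place at 8.
Table: [∅, ∅, ∅, ∅, 701, ∅, 217, 657, 339, ∅, 239]
Lookup 657: h=6, probe 6,7 → found at 7.

2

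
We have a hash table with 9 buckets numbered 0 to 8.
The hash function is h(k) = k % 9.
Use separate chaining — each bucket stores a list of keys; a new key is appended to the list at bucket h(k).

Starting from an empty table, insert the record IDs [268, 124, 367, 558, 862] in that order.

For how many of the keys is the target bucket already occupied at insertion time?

3

268 -> bucket 7
124 -> bucket 7 (collision)
367 -> bucket 7 (collision)
558 -> bucket 0
862 -> bucket 7 (collision)
Final buckets:
0: 558
1: _
2: _
3: _
4: _
5: _
6: _
7: 268 -> 124 -> 367 -> 862
8: _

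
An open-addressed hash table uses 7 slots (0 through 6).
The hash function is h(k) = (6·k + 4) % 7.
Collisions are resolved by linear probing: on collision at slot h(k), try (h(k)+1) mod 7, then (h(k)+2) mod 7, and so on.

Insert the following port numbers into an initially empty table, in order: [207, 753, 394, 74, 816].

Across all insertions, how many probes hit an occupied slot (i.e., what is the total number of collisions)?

207 hashes to 0; slot 0 is free => place at 0.
753 hashes to 0; 0 taken => place at 1.
394 hashes to 2; slot 2 is free => place at 2.
74 hashes to 0; 0,1,2 taken => place at 3.
816 hashes to 0; 0,1,2,3 taken => place at 4.
Table: [207, 753, 394, 74, 816, ∅, ∅]

8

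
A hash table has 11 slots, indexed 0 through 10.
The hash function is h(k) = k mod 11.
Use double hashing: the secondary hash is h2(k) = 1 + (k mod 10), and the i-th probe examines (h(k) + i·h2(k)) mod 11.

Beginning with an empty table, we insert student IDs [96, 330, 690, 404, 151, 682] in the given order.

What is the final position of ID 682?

96: h=8 -> slot 8
330: h=0 -> slot 0
690: h=8, h2=1, probe 8,9 -> slot 9
404: h=8, h2=5, probe 8,2 -> slot 2
151: h=8, h2=2, probe 8,10 -> slot 10
682: h=0, h2=3, probe 0,3 -> slot 3
Table: [330, ., 404, 682, ., ., ., ., 96, 690, 151]

3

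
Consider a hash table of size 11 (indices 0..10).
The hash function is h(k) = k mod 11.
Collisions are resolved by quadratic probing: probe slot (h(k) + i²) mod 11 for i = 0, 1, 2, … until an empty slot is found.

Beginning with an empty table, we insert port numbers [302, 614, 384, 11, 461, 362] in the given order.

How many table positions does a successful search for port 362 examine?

302: h=5 → slot 5
614: h=9 → slot 9
384: h=10 → slot 10
11: h=0 → slot 0
461: h=10, probe 10,0,3 → slot 3
362: h=10, probe 10,0,3,8 → slot 8
Table: [11, -, -, 461, -, 302, -, -, 362, 614, 384]
Lookup 362: h=10, probe 10,0,3,8 → found at 8.

4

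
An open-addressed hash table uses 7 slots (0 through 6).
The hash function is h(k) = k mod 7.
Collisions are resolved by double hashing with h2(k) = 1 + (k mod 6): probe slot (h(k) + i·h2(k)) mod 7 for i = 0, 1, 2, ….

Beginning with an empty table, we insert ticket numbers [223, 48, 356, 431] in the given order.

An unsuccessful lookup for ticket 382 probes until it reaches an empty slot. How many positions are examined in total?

223: h=6 => slot 6
48: h=6, h2=1, probe 6,0 => slot 0
356: h=6, h2=3, probe 6,2 => slot 2
431: h=4 => slot 4
Table: [48, _, 356, _, 431, _, 223]
Lookup 382: h=4, h2=5, probe 4,2,0,5 → slot 5 empty, not found.

4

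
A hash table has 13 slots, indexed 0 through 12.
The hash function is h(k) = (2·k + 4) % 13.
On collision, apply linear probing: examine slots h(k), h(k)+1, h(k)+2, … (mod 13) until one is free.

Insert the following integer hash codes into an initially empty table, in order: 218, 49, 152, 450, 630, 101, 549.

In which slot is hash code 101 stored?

0

Insert 218: h=11, slot 11 empty => index 11.
Insert 49: h=11, slot 11 occupied => index 12.
Insert 152: h=9, slot 9 empty => index 9.
Insert 450: h=7, slot 7 empty => index 7.
Insert 630: h=3, slot 3 empty => index 3.
Insert 101: h=11, slots 11,12 occupied => index 0.
Insert 549: h=10, slot 10 empty => index 10.
Table: [101, ∅, ∅, 630, ∅, ∅, ∅, 450, ∅, 152, 549, 218, 49]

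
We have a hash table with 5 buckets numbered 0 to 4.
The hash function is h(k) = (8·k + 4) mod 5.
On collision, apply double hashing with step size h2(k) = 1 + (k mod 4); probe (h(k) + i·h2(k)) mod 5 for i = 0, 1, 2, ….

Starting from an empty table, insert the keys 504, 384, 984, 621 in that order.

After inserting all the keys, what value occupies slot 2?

504 hashes to 1; slot 1 is free → place at 1.
384 hashes to 1, h2=1; 1 taken → place at 2.
984 hashes to 1, h2=1; 1,2 taken → place at 3.
621 hashes to 2, h2=2; 2 taken → place at 4.
Table: [—, 504, 384, 984, 621]

384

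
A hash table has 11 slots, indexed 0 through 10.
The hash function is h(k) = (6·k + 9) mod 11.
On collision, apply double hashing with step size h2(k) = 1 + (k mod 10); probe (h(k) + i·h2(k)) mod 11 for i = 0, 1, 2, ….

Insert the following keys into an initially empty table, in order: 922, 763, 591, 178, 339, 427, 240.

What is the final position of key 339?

7

922: h=8 => slot 8
763: h=0 => slot 0
591: h=2 => slot 2
178: h=10 => slot 10
339: h=8, h2=10, probe 8,7 => slot 7
427: h=8, h2=8, probe 8,5 => slot 5
240: h=8, h2=1, probe 8,9 => slot 9
Table: [763, ∅, 591, ∅, ∅, 427, ∅, 339, 922, 240, 178]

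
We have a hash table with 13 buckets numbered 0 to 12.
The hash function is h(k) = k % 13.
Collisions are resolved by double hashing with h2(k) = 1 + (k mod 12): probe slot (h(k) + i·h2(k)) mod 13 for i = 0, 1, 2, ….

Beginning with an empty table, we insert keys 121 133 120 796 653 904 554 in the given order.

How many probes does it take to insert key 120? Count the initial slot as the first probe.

121 hashes to 4; slot 4 is free → place at 4.
133 hashes to 3; slot 3 is free → place at 3.
120 hashes to 3, h2=1; 3,4 taken → place at 5.
796 hashes to 3, h2=5; 3 taken → place at 8.
653 hashes to 3, h2=6; 3 taken → place at 9.
904 hashes to 7; slot 7 is free → place at 7.
554 hashes to 8, h2=3; 8 taken → place at 11.
Table: [—, —, —, 133, 121, 120, —, 904, 796, 653, —, 554, —]

3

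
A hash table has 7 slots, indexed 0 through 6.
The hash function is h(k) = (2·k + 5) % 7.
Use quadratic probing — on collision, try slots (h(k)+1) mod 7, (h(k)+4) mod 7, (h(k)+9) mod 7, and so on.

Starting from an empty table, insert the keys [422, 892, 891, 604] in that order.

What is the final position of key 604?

Insert 422: h=2, slot 2 empty → index 2.
Insert 892: h=4, slot 4 empty → index 4.
Insert 891: h=2, slot 2 occupied → index 3.
Insert 604: h=2, slots 2,3 occupied → index 6.
Table: [-, -, 422, 891, 892, -, 604]

6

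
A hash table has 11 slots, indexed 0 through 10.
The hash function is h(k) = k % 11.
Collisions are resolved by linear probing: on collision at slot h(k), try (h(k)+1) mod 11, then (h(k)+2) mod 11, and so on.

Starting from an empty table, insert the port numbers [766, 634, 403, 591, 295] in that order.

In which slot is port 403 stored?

9

Insert 766: h=7, slot 7 empty => index 7.
Insert 634: h=7, slot 7 occupied => index 8.
Insert 403: h=7, slots 7,8 occupied => index 9.
Insert 591: h=8, slots 8,9 occupied => index 10.
Insert 295: h=9, slots 9,10 occupied => index 0.
Table: [295, ∅, ∅, ∅, ∅, ∅, ∅, 766, 634, 403, 591]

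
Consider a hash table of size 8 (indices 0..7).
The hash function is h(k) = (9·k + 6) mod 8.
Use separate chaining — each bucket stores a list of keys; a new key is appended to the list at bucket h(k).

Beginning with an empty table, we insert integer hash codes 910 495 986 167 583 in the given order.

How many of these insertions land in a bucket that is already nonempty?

Insert 910: h=4, bucket 4 empty -> new chain.
Insert 495: h=5, bucket 5 empty -> new chain.
Insert 986: h=0, bucket 0 empty -> new chain.
Insert 167: h=5, bucket 5 nonempty -> append to chain.
Insert 583: h=5, bucket 5 nonempty -> append to chain.
Final buckets:
0: 986
1: _
2: _
3: _
4: 910
5: 495 -> 167 -> 583
6: _
7: _

2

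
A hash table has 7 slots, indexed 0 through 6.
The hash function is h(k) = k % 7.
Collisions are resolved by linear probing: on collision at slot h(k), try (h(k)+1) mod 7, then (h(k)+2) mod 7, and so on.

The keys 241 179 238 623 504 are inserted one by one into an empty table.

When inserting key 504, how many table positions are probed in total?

3

Insert 241: h=3, slot 3 empty => index 3.
Insert 179: h=4, slot 4 empty => index 4.
Insert 238: h=0, slot 0 empty => index 0.
Insert 623: h=0, slot 0 occupied => index 1.
Insert 504: h=0, slots 0,1 occupied => index 2.
Table: [238, 623, 504, 241, 179, —, —]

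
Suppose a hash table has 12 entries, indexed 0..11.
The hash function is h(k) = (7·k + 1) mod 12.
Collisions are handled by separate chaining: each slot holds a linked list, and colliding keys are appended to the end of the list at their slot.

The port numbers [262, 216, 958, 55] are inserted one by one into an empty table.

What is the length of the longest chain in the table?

Insert 262: h=11, bucket 11 empty -> new chain.
Insert 216: h=1, bucket 1 empty -> new chain.
Insert 958: h=11, bucket 11 nonempty -> append to chain.
Insert 55: h=2, bucket 2 empty -> new chain.
Final buckets:
0: —
1: 216
2: 55
3: —
4: —
5: —
6: —
7: —
8: —
9: —
10: —
11: 262 -> 958

2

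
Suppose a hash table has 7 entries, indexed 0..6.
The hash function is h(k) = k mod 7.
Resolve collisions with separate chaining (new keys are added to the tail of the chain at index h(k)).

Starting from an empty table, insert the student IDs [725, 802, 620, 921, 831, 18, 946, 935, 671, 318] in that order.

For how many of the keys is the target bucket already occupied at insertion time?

5

Insert 725: h=4, bucket 4 empty -> new chain.
Insert 802: h=4, bucket 4 nonempty -> append to chain.
Insert 620: h=4, bucket 4 nonempty -> append to chain.
Insert 921: h=4, bucket 4 nonempty -> append to chain.
Insert 831: h=5, bucket 5 empty -> new chain.
Insert 18: h=4, bucket 4 nonempty -> append to chain.
Insert 946: h=1, bucket 1 empty -> new chain.
Insert 935: h=4, bucket 4 nonempty -> append to chain.
Insert 671: h=6, bucket 6 empty -> new chain.
Insert 318: h=3, bucket 3 empty -> new chain.
Final buckets:
0: .
1: 946
2: .
3: 318
4: 725 -> 802 -> 620 -> 921 -> 18 -> 935
5: 831
6: 671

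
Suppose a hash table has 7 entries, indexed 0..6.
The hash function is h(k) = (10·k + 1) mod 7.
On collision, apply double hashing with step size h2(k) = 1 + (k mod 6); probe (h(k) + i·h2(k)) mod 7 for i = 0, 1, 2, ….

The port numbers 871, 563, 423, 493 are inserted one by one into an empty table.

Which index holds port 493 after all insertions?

871: h=3 => slot 3
563: h=3, h2=6, probe 3,2 => slot 2
423: h=3, h2=4, probe 3,0 => slot 0
493: h=3, h2=2, probe 3,5 => slot 5
Table: [423, ∅, 563, 871, ∅, 493, ∅]

5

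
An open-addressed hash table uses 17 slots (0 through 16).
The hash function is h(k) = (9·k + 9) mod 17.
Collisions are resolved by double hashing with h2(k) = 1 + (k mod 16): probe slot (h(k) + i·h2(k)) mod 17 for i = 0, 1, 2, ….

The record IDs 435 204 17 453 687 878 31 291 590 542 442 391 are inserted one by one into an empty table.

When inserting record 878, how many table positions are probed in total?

3

435 hashes to 14; slot 14 is free => place at 14.
204 hashes to 9; slot 9 is free => place at 9.
17 hashes to 9, h2=2; 9 taken => place at 11.
453 hashes to 6; slot 6 is free => place at 6.
687 hashes to 4; slot 4 is free => place at 4.
878 hashes to 6, h2=15; 6,4 taken => place at 2.
31 hashes to 16; slot 16 is free => place at 16.
291 hashes to 10; slot 10 is free => place at 10.
590 hashes to 15; slot 15 is free => place at 15.
542 hashes to 8; slot 8 is free => place at 8.
442 hashes to 9, h2=11; 9 taken => place at 3.
391 hashes to 9, h2=8; 9 taken => place at 0.
Table: [391, —, 878, 442, 687, —, 453, —, 542, 204, 291, 17, —, —, 435, 590, 31]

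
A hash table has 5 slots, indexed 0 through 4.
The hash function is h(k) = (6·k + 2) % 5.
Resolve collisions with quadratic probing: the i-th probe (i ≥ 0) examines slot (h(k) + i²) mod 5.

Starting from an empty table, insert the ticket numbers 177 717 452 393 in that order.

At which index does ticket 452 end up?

177: h=4 => slot 4
717: h=4, probe 4,0 => slot 0
452: h=4, probe 4,0,3 => slot 3
393: h=0, probe 0,1 => slot 1
Table: [717, 393, ∅, 452, 177]

3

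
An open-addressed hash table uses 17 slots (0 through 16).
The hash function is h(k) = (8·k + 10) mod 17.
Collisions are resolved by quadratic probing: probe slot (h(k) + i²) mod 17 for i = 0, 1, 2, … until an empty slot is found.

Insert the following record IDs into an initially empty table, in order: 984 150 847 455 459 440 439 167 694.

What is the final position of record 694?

5

Insert 984: h=11, slot 11 empty → index 11.
Insert 150: h=3, slot 3 empty → index 3.
Insert 847: h=3, slot 3 occupied → index 4.
Insert 455: h=12, slot 12 empty → index 12.
Insert 459: h=10, slot 10 empty → index 10.
Insert 440: h=11, slots 11,12 occupied → index 15.
Insert 439: h=3, slots 3,4 occupied → index 7.
Insert 167: h=3, slots 3,4,7,12 occupied → index 2.
Insert 694: h=3, slots 3,4,7,12,2,11 occupied → index 5.
Table: [-, -, 167, 150, 847, 694, -, 439, -, -, 459, 984, 455, -, -, 440, -]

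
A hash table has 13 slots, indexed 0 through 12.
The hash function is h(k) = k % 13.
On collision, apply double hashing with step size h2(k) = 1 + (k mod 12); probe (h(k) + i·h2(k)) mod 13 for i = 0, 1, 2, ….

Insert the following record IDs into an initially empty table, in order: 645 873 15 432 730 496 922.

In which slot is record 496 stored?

7

645: h=8 => slot 8
873: h=2 => slot 2
15: h=2, h2=4, probe 2,6 => slot 6
432: h=3 => slot 3
730: h=2, h2=11, probe 2,0 => slot 0
496: h=2, h2=5, probe 2,7 => slot 7
922: h=12 => slot 12
Table: [730, —, 873, 432, —, —, 15, 496, 645, —, —, —, 922]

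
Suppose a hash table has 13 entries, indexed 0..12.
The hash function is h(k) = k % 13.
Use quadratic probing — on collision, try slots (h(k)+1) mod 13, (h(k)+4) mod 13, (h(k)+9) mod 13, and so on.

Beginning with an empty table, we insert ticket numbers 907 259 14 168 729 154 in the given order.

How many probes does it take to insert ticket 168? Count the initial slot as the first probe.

907: h=10 => slot 10
259: h=12 => slot 12
14: h=1 => slot 1
168: h=12, probe 12,0 => slot 0
729: h=1, probe 1,2 => slot 2
154: h=11 => slot 11
Table: [168, 14, 729, ., ., ., ., ., ., ., 907, 154, 259]

2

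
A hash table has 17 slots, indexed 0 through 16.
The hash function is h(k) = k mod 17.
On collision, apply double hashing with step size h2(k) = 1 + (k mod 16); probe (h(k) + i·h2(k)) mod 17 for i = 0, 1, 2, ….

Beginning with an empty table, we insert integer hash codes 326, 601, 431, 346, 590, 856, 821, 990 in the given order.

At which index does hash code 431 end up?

5

Insert 326: h=3, slot 3 empty -> index 3.
Insert 601: h=6, slot 6 empty -> index 6.
Insert 431: h=6, h2=16, slot 6 occupied -> index 5.
Insert 346: h=6, h2=11, slot 6 occupied -> index 0.
Insert 590: h=12, slot 12 empty -> index 12.
Insert 856: h=6, h2=9, slot 6 occupied -> index 15.
Insert 821: h=5, h2=6, slot 5 occupied -> index 11.
Insert 990: h=4, slot 4 empty -> index 4.
Table: [346, ∅, ∅, 326, 990, 431, 601, ∅, ∅, ∅, ∅, 821, 590, ∅, ∅, 856, ∅]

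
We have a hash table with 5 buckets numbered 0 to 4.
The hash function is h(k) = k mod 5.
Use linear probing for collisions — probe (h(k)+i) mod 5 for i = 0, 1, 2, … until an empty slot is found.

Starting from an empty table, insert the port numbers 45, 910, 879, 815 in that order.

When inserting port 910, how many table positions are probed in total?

2

45: h=0 → slot 0
910: h=0, probe 0,1 → slot 1
879: h=4 → slot 4
815: h=0, probe 0,1,2 → slot 2
Table: [45, 910, 815, ., 879]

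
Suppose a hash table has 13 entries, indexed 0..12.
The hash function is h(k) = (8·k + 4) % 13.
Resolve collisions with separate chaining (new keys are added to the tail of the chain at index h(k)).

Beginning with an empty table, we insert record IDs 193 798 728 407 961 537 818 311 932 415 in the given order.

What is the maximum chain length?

Insert 193: h=1, bucket 1 empty -> new chain.
Insert 798: h=5, bucket 5 empty -> new chain.
Insert 728: h=4, bucket 4 empty -> new chain.
Insert 407: h=10, bucket 10 empty -> new chain.
Insert 961: h=9, bucket 9 empty -> new chain.
Insert 537: h=10, bucket 10 nonempty -> append to chain.
Insert 818: h=9, bucket 9 nonempty -> append to chain.
Insert 311: h=9, bucket 9 nonempty -> append to chain.
Insert 932: h=11, bucket 11 empty -> new chain.
Insert 415: h=9, bucket 9 nonempty -> append to chain.
Final buckets:
0: —
1: 193
2: —
3: —
4: 728
5: 798
6: —
7: —
8: —
9: 961 -> 818 -> 311 -> 415
10: 407 -> 537
11: 932
12: —

4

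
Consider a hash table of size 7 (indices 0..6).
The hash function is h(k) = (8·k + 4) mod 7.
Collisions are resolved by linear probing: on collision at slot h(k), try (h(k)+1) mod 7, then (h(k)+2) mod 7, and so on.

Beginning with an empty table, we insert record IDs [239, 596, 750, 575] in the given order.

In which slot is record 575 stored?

1

Insert 239: h=5, slot 5 empty -> index 5.
Insert 596: h=5, slot 5 occupied -> index 6.
Insert 750: h=5, slots 5,6 occupied -> index 0.
Insert 575: h=5, slots 5,6,0 occupied -> index 1.
Table: [750, 575, _, _, _, 239, 596]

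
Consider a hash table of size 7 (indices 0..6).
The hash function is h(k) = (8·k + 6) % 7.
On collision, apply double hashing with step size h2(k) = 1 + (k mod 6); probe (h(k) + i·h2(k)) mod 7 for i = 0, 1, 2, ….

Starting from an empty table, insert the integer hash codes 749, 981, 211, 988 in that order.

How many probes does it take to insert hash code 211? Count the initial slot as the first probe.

749: h=6 -> slot 6
981: h=0 -> slot 0
211: h=0, h2=2, probe 0,2 -> slot 2
988: h=0, h2=5, probe 0,5 -> slot 5
Table: [981, ∅, 211, ∅, ∅, 988, 749]

2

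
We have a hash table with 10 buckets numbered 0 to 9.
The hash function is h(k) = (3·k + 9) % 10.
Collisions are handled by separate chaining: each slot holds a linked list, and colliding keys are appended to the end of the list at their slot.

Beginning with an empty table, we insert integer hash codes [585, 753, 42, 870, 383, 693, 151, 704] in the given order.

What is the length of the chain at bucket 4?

585 -> bucket 4
753 -> bucket 8
42 -> bucket 5
870 -> bucket 9
383 -> bucket 8 (collision)
693 -> bucket 8 (collision)
151 -> bucket 2
704 -> bucket 1
Final buckets:
0: ∅
1: 704
2: 151
3: ∅
4: 585
5: 42
6: ∅
7: ∅
8: 753 -> 383 -> 693
9: 870

1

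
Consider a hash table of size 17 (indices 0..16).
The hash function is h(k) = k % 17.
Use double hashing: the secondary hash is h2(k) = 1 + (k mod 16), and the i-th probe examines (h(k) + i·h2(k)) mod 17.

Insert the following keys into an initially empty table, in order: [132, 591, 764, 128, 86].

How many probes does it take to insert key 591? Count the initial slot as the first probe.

132: h=13 => slot 13
591: h=13, h2=16, probe 13,12 => slot 12
764: h=16 => slot 16
128: h=9 => slot 9
86: h=1 => slot 1
Table: [-, 86, -, -, -, -, -, -, -, 128, -, -, 591, 132, -, -, 764]

2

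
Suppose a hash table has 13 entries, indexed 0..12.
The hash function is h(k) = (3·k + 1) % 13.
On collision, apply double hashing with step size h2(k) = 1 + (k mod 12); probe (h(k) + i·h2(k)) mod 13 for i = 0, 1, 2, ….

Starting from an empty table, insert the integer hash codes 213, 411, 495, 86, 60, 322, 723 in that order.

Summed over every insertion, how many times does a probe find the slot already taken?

4

213: h=3 => slot 3
411: h=12 => slot 12
495: h=4 => slot 4
86: h=12, h2=3, probe 12,2 => slot 2
60: h=12, h2=1, probe 12,0 => slot 0
322: h=5 => slot 5
723: h=12, h2=4, probe 12,3,7 => slot 7
Table: [60, _, 86, 213, 495, 322, _, 723, _, _, _, _, 411]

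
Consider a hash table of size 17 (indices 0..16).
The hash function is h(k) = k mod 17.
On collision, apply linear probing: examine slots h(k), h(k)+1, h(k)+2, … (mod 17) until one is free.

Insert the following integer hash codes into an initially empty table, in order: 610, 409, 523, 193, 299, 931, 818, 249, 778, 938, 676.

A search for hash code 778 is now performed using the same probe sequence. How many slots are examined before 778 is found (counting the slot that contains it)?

610: h=15 -> slot 15
409: h=1 -> slot 1
523: h=13 -> slot 13
193: h=6 -> slot 6
299: h=10 -> slot 10
931: h=13, probe 13,14 -> slot 14
818: h=2 -> slot 2
249: h=11 -> slot 11
778: h=13, probe 13,14,15,16 -> slot 16
938: h=3 -> slot 3
676: h=13, probe 13,14,15,16,0 -> slot 0
Table: [676, 409, 818, 938, —, —, 193, —, —, —, 299, 249, —, 523, 931, 610, 778]
Lookup 778: h=13, probe 13,14,15,16 → found at 16.

4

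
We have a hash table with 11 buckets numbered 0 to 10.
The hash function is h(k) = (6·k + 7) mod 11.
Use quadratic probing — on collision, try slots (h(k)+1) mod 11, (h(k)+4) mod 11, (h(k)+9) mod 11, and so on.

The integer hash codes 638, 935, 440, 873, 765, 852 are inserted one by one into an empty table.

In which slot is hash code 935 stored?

8

Insert 638: h=7, slot 7 empty → index 7.
Insert 935: h=7, slot 7 occupied → index 8.
Insert 440: h=7, slots 7,8 occupied → index 0.
Insert 873: h=9, slot 9 empty → index 9.
Insert 765: h=10, slot 10 empty → index 10.
Insert 852: h=4, slot 4 empty → index 4.
Table: [440, —, —, —, 852, —, —, 638, 935, 873, 765]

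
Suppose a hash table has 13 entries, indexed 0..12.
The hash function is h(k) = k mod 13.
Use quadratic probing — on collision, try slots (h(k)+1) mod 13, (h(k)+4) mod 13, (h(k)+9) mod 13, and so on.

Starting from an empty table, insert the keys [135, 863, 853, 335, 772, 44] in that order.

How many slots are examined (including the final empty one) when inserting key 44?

135: h=5 -> slot 5
863: h=5, probe 5,6 -> slot 6
853: h=8 -> slot 8
335: h=10 -> slot 10
772: h=5, probe 5,6,9 -> slot 9
44: h=5, probe 5,6,9,1 -> slot 1
Table: [_, 44, _, _, _, 135, 863, _, 853, 772, 335, _, _]

4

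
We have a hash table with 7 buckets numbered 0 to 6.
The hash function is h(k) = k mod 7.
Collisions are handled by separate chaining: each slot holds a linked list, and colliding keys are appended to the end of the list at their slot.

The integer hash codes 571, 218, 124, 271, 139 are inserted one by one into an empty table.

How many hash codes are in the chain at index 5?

571 → bucket 4
218 → bucket 1
124 → bucket 5
271 → bucket 5 (collision)
139 → bucket 6
Final buckets:
0: .
1: 218
2: .
3: .
4: 571
5: 124 -> 271
6: 139

2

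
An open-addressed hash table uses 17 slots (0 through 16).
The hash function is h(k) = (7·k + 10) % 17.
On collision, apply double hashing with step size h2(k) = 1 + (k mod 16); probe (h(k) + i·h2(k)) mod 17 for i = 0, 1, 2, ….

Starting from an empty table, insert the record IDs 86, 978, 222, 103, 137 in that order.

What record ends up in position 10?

137

Insert 86: h=0, slot 0 empty => index 0.
Insert 978: h=5, slot 5 empty => index 5.
Insert 222: h=0, h2=15, slot 0 occupied => index 15.
Insert 103: h=0, h2=8, slot 0 occupied => index 8.
Insert 137: h=0, h2=10, slot 0 occupied => index 10.
Table: [86, _, _, _, _, 978, _, _, 103, _, 137, _, _, _, _, 222, _]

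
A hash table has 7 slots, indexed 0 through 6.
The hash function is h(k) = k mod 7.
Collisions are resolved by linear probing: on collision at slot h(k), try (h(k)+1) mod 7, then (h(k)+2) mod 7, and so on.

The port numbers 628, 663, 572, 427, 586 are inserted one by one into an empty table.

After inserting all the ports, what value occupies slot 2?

586

628 hashes to 5; slot 5 is free -> place at 5.
663 hashes to 5; 5 taken -> place at 6.
572 hashes to 5; 5,6 taken -> place at 0.
427 hashes to 0; 0 taken -> place at 1.
586 hashes to 5; 5,6,0,1 taken -> place at 2.
Table: [572, 427, 586, _, _, 628, 663]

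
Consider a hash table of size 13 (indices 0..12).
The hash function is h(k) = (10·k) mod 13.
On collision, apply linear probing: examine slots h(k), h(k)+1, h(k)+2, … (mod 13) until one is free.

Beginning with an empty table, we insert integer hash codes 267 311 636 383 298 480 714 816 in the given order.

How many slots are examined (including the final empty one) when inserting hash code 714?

267 hashes to 5; slot 5 is free -> place at 5.
311 hashes to 3; slot 3 is free -> place at 3.
636 hashes to 3; 3 taken -> place at 4.
383 hashes to 8; slot 8 is free -> place at 8.
298 hashes to 3; 3,4,5 taken -> place at 6.
480 hashes to 3; 3,4,5,6 taken -> place at 7.
714 hashes to 3; 3,4,5,6,7,8 taken -> place at 9.
816 hashes to 9; 9 taken -> place at 10.
Table: [_, _, _, 311, 636, 267, 298, 480, 383, 714, 816, _, _]

7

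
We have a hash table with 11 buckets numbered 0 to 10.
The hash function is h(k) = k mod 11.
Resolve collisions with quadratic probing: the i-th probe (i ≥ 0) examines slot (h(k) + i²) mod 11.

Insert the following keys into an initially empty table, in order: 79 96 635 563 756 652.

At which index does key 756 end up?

79: h=2 => slot 2
96: h=8 => slot 8
635: h=8, probe 8,9 => slot 9
563: h=2, probe 2,3 => slot 3
756: h=8, probe 8,9,1 => slot 1
652: h=3, probe 3,4 => slot 4
Table: [—, 756, 79, 563, 652, —, —, —, 96, 635, —]

1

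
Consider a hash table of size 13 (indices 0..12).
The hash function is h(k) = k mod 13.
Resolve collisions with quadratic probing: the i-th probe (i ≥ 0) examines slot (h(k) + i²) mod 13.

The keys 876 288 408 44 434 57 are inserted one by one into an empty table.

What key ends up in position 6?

408

876: h=5 => slot 5
288: h=2 => slot 2
408: h=5, probe 5,6 => slot 6
44: h=5, probe 5,6,9 => slot 9
434: h=5, probe 5,6,9,1 => slot 1
57: h=5, probe 5,6,9,1,8 => slot 8
Table: [., 434, 288, ., ., 876, 408, ., 57, 44, ., ., .]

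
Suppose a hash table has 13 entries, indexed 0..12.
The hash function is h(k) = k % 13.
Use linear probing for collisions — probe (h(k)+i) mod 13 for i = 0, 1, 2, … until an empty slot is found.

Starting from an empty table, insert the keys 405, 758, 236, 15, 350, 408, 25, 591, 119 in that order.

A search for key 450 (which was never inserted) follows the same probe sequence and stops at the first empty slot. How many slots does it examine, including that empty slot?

Insert 405: h=2, slot 2 empty -> index 2.
Insert 758: h=4, slot 4 empty -> index 4.
Insert 236: h=2, slot 2 occupied -> index 3.
Insert 15: h=2, slots 2,3,4 occupied -> index 5.
Insert 350: h=12, slot 12 empty -> index 12.
Insert 408: h=5, slot 5 occupied -> index 6.
Insert 25: h=12, slot 12 occupied -> index 0.
Insert 591: h=6, slot 6 occupied -> index 7.
Insert 119: h=2, slots 2,3,4,5,6,7 occupied -> index 8.
Table: [25, —, 405, 236, 758, 15, 408, 591, 119, —, —, —, 350]
Lookup 450: h=8, probe 8,9 → slot 9 empty, not found.

2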